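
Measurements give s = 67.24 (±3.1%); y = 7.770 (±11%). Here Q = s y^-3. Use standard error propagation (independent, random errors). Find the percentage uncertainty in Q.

33.1%

Since Q is a product/quotient, work with relative uncertainties:
  (1·δs/s)² = (1×0.0310)² = 0.000961;  (-3·δy/y)² = (-3×0.110)² = 0.109
δQ/Q = √(0.110) = 0.331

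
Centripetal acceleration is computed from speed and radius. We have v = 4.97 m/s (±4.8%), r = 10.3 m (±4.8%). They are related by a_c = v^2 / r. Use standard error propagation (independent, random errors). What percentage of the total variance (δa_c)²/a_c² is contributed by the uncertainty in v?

(δa_c/a_c)² = (2·δv/v)² + (-1·δr/r)²
  v term: (2×0.0480)² = 0.00922
  r term: (-1×0.0480)² = 0.00230
Total = 0.0115. Share from v = 0.00922/0.0115 = 0.800.

80.0%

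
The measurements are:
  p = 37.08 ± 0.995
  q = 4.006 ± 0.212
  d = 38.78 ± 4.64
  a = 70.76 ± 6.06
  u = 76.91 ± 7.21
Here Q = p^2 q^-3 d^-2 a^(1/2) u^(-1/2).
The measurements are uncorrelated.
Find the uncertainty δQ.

Products/powers → add relative errors in quadrature, weighted by exponent:
  (2·δp/p)² = (2×0.0268)² = 0.00288;  (-3·δq/q)² = (-3×0.0529)² = 0.0252;  (-2·δd/d)² = (-2×0.120)² = 0.0573;  (½·δa/a)² = (0.5×0.0856)² = 0.00183;  (−½·δu/u)² = (-0.5×0.0937)² = 0.00220
δQ/Q = √(0.0894) = 0.299
Q = 0.01364, so δQ = 0.299 × 0.01364 = 0.00408.

0.00408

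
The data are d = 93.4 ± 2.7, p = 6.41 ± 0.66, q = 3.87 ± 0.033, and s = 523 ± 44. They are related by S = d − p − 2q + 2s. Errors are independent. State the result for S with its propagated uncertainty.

1130 ± 88.0

Sums and differences: (δS)² = Σ (cᵢ δxᵢ)².
  (δd)² = 7.29;  (δp)² = 0.436;  (2·δq)² = 0.00436;  (2·δs)² = 7740
δS = √(7750) = 88.0
S = 1130.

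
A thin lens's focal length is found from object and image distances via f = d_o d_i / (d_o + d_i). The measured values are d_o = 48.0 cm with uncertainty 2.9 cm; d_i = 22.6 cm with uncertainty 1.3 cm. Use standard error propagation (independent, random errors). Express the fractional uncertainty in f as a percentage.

∂f/∂d_o = (d_i/(d_o+d_i))² = 0.102;  ∂f/∂d_i = (d_o/(d_o+d_i))² = 0.462
δf = √((∂f/∂d_o · δd_o)² + (∂f/∂d_i · δd_i)²) = √(0.0883 + 0.361) = 0.670 cm
f = 15.4 cm, so δf/f = 0.670/15.4 = 0.0436.

4.36%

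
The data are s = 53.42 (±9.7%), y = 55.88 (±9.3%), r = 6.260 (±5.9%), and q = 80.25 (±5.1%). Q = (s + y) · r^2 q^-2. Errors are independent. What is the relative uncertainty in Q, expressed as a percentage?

Let u = s + y = 109.3. δu = √(δs² + δy²) = √(26.9 + 27.0) = 7.34, so δu/u = 0.0671.
Q is then a monomial in u, r, q:
δQ/Q = √((δu/u)² + (2·δr/r)² + (-2·δq/q)²) = √(0.00451 + 0.0139 + 0.0104) = 0.170

17.0%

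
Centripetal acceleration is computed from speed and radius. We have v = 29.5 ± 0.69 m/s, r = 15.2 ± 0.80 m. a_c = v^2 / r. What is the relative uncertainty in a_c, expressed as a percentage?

7.04%

a_c is a product of powers, so relative uncertainties combine in quadrature:
  (2·δv/v)² = (2×0.0234)² = 0.00219;  (-1·δr/r)² = (-1×0.0526)² = 0.00277
δa_c/a_c = √(0.00496) = 0.0704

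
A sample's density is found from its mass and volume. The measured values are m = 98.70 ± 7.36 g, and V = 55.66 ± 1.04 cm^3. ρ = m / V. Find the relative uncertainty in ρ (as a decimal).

For a monomial ρ ∝ m, V^-1, fractional errors add in quadrature:
  (1·δm/m)² = (1×0.0746)² = 0.00556;  (-1·δV/V)² = (-1×0.0187)² = 0.000349
δρ/ρ = √(0.00591) = 0.0769

0.0769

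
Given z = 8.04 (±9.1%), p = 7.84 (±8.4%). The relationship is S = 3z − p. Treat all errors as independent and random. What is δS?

2.29

Each term contributes (cᵢ δxᵢ)² to (δS)²:
  (3·δz)² = 4.82;  (δp)² = 0.434
δS = √(5.25) = 2.29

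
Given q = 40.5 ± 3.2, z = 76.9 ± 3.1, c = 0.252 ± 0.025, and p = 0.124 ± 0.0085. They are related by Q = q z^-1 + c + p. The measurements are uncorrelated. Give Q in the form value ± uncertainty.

0.903 ± 0.0537

Let w = q·z^-1 = 0.527. δw/w = √((1·δq/q)² + (-1·δz/z)²) = √(0.00624 + 0.00163) = 0.0887, so δw = 0.0467.
Q = w + c + p: δQ = √(δw² + δc² + δp²) = √(0.00218 + 0.000625 + 7.23e-05) = 0.0537
Q = 0.903.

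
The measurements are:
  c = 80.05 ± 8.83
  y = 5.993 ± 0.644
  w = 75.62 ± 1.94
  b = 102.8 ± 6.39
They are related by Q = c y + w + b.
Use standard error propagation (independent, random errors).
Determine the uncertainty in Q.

74.2

Let p = c·y = 479.7. δp/p = √((1·δc/c)² + (1·δy/y)²) = √(0.0122 + 0.0115) = 0.154, so δp = 73.9.
Q = p + w + b: δQ = √(δp² + δw² + δb²) = √(5460 + 3.76 + 40.8) = 74.2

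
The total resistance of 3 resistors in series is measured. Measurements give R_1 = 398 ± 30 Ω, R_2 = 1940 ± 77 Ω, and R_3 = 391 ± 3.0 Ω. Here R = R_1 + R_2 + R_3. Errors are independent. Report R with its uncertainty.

Sums and differences: (δR)² = Σ (cᵢ δxᵢ)².
  (δR_1)² = 900;  (δR_2)² = 5930;  (δR_3)² = 9.00
δR = √(6840) = 82.7 Ω
R = 2730 Ω.

2730 ± 82.7 Ω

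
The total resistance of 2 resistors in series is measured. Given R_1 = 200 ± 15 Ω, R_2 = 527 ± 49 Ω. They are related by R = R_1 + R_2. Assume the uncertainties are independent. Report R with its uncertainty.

For a sum/difference, combine absolute errors in quadrature:
  (δR_1)² = 225;  (δR_2)² = 2400
δR = √(2630) = 51.2 Ω
R = 727 Ω.

727 ± 51.2 Ω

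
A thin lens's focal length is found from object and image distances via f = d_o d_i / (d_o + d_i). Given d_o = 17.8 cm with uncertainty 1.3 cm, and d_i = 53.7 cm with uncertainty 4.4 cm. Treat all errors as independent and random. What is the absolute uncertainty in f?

∂f/∂d_o = (d_i/(d_o+d_i))² = 0.564;  ∂f/∂d_i = (d_o/(d_o+d_i))² = 0.0620
δf = √((∂f/∂d_o · δd_o)² + (∂f/∂d_i · δd_i)²) = √(0.538 + 0.0744) = 0.782 cm

0.782 cm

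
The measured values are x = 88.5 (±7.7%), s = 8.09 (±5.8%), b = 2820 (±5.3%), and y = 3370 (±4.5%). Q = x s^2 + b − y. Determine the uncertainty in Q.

Let p = x·s^2 = 5790. δp/p = √((1·δx/x)² + (2·δs/s)²) = √(0.00593 + 0.0135) = 0.139, so δp = 806.
Q = p + b − y: δQ = √(δp² + δb² + δy²) = √(6.5e+05 + 22300 + 23000) = 834

834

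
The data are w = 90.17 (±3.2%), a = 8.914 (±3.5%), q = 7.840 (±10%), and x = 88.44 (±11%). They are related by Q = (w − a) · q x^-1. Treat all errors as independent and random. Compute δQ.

Let u = w − a = 81.26. δu = √(δw² + δa²) = √(8.33 + 0.0973) = 2.90, so δu/u = 0.0357.
Q is then a monomial in u, q, x:
δQ/Q = √((δu/u)² + (1·δq/q)² + (-1·δx/x)²) = √(0.00128 + 0.0100 + 0.0121) = 0.153
Q = 7.203, so δQ = 0.153 × 7.203 = 1.10.

1.10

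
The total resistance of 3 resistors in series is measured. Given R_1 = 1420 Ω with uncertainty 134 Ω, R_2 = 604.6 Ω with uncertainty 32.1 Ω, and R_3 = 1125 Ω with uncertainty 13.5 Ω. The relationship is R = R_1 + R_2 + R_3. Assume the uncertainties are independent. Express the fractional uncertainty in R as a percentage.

4.40%

Sums and differences: (δR)² = Σ (cᵢ δxᵢ)².
  (δR_1)² = 18000;  (δR_2)² = 1030;  (δR_3)² = 182
δR = √(19200) = 138 Ω
R = 3150 Ω, so δR/R = 138/3150 = 0.0440.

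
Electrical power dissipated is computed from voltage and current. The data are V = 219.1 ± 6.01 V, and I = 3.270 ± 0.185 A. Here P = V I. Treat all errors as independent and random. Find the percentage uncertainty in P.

For a monomial P ∝ V, I, fractional errors add in quadrature:
  (1·δV/V)² = (1×0.0274)² = 0.000752;  (1·δI/I)² = (1×0.0566)² = 0.00320
δP/P = √(0.00395) = 0.0629

6.29%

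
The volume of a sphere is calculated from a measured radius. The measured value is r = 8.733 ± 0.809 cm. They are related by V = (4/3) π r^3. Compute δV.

V ∝ r^3, so δV/V = |3| · δr/r = 3 × 0.0926 = 0.278.
V = 2790 cm^3, so δV = 0.278 × 2790 = 775 cm^3.

775 cm^3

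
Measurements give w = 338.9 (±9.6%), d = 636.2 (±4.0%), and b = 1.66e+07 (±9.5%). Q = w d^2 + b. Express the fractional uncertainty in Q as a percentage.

11.2%

Let p = w·d^2 = 1.372e+08. δp/p = √((1·δw/w)² + (2·δd/d)²) = √(0.00922 + 0.00640) = 0.125, so δp = 1.71e+07.
Q = p + b: δQ = √(δp² + δb²) = √(2.94e+14 + 2.49e+12) = 1.72e+07
Q = 1.538e+08, so δQ/Q = 1.72e+07/1.538e+08 = 0.112.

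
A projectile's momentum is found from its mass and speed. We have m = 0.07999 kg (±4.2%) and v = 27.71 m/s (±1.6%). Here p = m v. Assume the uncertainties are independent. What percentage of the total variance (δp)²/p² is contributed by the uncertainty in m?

(δp/p)² = (1·δm/m)² + (1·δv/v)²
  m term: (1×0.0420)² = 0.00176
  v term: (1×0.0160)² = 0.000256
Total = 0.00202. Share from m = 0.00176/0.00202 = 0.873.

87.3%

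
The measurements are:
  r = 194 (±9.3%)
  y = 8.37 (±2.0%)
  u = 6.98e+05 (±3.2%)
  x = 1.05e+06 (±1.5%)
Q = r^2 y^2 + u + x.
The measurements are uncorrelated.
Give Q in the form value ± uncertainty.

Let p = r^2·y^2 = 2.64e+06. δp/p = √((2·δr/r)² + (2·δy/y)²) = √(0.0346 + 0.00160) = 0.190, so δp = 5.02e+05.
Q = p + u + x: δQ = √(δp² + δu² + δx²) = √(2.52e+11 + 4.99e+08 + 2.48e+08) = 5.02e+05
Q = 4.38e+06.

(4.38 ± 0.502) × 10^6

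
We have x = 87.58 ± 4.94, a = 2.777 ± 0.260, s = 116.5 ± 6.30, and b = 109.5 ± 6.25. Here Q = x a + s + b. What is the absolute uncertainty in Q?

Let p = x·a = 243.2. δp/p = √((1·δx/x)² + (1·δa/a)²) = √(0.00318 + 0.00877) = 0.109, so δp = 26.6.
Q = p + s + b: δQ = √(δp² + δs² + δb²) = √(707 + 39.7 + 39.1) = 28.0

28.0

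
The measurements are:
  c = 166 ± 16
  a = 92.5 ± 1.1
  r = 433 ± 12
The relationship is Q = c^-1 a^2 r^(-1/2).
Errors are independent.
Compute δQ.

0.248

Products/powers → add relative errors in quadrature, weighted by exponent:
  (-1·δc/c)² = (-1×0.0964)² = 0.00929;  (2·δa/a)² = (2×0.0119)² = 0.000566;  (−½·δr/r)² = (-0.5×0.0277)² = 0.000192
δQ/Q = √(0.0100) = 0.100
Q = 2.48, so δQ = 0.100 × 2.48 = 0.248.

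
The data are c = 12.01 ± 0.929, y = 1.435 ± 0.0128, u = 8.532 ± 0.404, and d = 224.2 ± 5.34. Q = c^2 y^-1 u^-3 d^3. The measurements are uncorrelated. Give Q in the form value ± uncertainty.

Products/powers → add relative errors in quadrature, weighted by exponent:
  (2·δc/c)² = (2×0.0774)² = 0.0239;  (-1·δy/y)² = (-1×0.00892)² = 7.96e-05;  (-3·δu/u)² = (-3×0.0474)² = 0.0202;  (3·δd/d)² = (3×0.0238)² = 0.00511
δQ/Q = √(0.0493) = 0.222
Q = 1.824e+06, so δQ = 0.222 × 1.824e+06 = 4.05e+05.

(1.824 ± 0.405) × 10^6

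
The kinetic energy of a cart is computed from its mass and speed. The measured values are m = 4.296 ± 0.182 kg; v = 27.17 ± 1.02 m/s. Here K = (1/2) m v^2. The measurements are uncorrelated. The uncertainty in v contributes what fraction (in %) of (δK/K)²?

75.9%

(δK/K)² = (1·δm/m)² + (2·δv/v)²
  m term: (1×0.0424)² = 0.00179
  v term: (2×0.0375)² = 0.00564
Total = 0.00743. Share from v = 0.00564/0.00743 = 0.759.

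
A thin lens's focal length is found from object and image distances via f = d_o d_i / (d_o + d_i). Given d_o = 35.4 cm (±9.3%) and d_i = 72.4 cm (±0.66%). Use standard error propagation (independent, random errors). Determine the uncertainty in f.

1.49 cm

∂f/∂d_o = (d_i/(d_o+d_i))² = 0.451;  ∂f/∂d_i = (d_o/(d_o+d_i))² = 0.108
δf = √((∂f/∂d_o · δd_o)² + (∂f/∂d_i · δd_i)²) = √(2.21 + 0.00266) = 1.49 cm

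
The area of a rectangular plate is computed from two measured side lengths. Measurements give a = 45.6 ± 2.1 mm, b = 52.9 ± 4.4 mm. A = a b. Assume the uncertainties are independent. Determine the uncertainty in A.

229 mm^2

Products/powers → add relative errors in quadrature, weighted by exponent:
  (1·δa/a)² = (1×0.0461)² = 0.00212;  (1·δb/b)² = (1×0.0832)² = 0.00692
δA/A = √(0.00904) = 0.0951
A = 2410 mm^2, so δA = 0.0951 × 2410 = 229 mm^2.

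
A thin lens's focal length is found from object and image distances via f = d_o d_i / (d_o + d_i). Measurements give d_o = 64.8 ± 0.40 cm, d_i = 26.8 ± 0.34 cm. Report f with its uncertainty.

19.0 ± 0.174 cm

∂f/∂d_o = (d_i/(d_o+d_i))² = 0.0856;  ∂f/∂d_i = (d_o/(d_o+d_i))² = 0.500
δf = √((∂f/∂d_o · δd_o)² + (∂f/∂d_i · δd_i)²) = √(0.00117 + 0.0290) = 0.174 cm
f = 19.0 cm.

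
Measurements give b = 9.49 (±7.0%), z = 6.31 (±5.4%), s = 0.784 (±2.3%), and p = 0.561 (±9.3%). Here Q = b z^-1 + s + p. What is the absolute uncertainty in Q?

Let w = b·z^-1 = 1.50. δw/w = √((1·δb/b)² + (-1·δz/z)²) = √(0.00490 + 0.00292) = 0.0884, so δw = 0.133.
Q = w + s + p: δQ = √(δw² + δs² + δp²) = √(0.0177 + 0.000325 + 0.00272) = 0.144

0.144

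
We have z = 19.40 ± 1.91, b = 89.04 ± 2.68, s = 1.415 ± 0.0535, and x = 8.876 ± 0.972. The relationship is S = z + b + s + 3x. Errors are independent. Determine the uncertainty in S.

Sums and differences: (δS)² = Σ (cᵢ δxᵢ)².
  (δz)² = 3.65;  (δb)² = 7.18;  (δs)² = 0.00286;  (3·δx)² = 8.50
δS = √(19.3) = 4.40

4.40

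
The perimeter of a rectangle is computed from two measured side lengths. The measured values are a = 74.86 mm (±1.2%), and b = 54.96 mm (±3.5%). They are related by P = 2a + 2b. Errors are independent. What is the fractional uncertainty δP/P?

Absolute uncertainties add in quadrature for a linear combination:
  (2·δa)² = 3.23;  (2·δb)² = 14.8
δP = √(18.0) = 4.25 mm
P = 259.6 mm, so δP/P = 4.25/259.6 = 0.0164.

0.0164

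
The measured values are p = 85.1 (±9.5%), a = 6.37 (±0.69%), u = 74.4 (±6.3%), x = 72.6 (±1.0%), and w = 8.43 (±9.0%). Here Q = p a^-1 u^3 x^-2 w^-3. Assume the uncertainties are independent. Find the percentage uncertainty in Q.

Each factor contributes (exponent × relative error)² to (δQ/Q)²:
  (1·δp/p)² = (1×0.0950)² = 0.00903;  (-1·δa/a)² = (-1×0.00690)² = 4.76e-05;  (3·δu/u)² = (3×0.0630)² = 0.0357;  (-2·δx/x)² = (-2×0.0100)² = 0.000400;  (-3·δw/w)² = (-3×0.0900)² = 0.0729
δQ/Q = √(0.118) = 0.344

34.4%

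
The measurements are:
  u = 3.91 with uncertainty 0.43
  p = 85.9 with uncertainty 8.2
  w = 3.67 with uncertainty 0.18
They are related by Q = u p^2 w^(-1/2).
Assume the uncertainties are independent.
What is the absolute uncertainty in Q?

Each factor contributes (exponent × relative error)² to (δQ/Q)²:
  (1·δu/u)² = (1×0.110)² = 0.0121;  (2·δp/p)² = (2×0.0955)² = 0.0365;  (−½·δw/w)² = (-0.5×0.0490)² = 0.000601
δQ/Q = √(0.0491) = 0.222
Q = 15100, so δQ = 0.222 × 15100 = 3340.

3340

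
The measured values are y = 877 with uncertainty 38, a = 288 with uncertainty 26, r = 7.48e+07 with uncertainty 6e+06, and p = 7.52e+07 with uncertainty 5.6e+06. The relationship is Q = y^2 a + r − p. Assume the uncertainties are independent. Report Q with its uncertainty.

Let w = y^2·a = 2.22e+08. δw/w = √((2·δy/y)² + (1·δa/a)²) = √(0.00751 + 0.00815) = 0.125, so δw = 2.77e+07.
Q = w + r − p: δQ = √(δw² + δr² + δp²) = √(7.68e+14 + 3.6e+13 + 3.14e+13) = 2.89e+07
Q = 2.21e+08.

(2.21 ± 0.289) × 10^8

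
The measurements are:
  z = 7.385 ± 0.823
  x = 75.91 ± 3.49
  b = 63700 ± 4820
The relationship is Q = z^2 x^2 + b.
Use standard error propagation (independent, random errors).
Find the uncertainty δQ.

Let p = z^2·x^2 = 314300. δp/p = √((2·δz/z)² + (2·δx/x)²) = √(0.0497 + 0.00845) = 0.241, so δp = 75800.
Q = p + b: δQ = √(δp² + δb²) = √(5.74e+09 + 2.32e+07) = 75900

75900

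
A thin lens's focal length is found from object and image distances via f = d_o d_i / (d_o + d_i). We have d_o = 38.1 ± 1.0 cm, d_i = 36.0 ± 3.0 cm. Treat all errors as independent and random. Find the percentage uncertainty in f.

∂f/∂d_o = (d_i/(d_o+d_i))² = 0.236;  ∂f/∂d_i = (d_o/(d_o+d_i))² = 0.264
δf = √((∂f/∂d_o · δd_o)² + (∂f/∂d_i · δd_i)²) = √(0.0557 + 0.629) = 0.827 cm
f = 18.5 cm, so δf/f = 0.827/18.5 = 0.0447.

4.47%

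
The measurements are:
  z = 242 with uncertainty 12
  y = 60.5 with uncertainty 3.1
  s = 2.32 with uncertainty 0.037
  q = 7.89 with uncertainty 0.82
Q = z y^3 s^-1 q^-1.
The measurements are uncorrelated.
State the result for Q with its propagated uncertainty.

Since Q is a product/quotient, work with relative uncertainties:
  (1·δz/z)² = (1×0.0496)² = 0.00246;  (3·δy/y)² = (3×0.0512)² = 0.0236;  (-1·δs/s)² = (-1×0.0159)² = 0.000254;  (-1·δq/q)² = (-1×0.104)² = 0.0108
δQ/Q = √(0.0371) = 0.193
Q = 2.93e+06, so δQ = 0.193 × 2.93e+06 = 5.64e+05.

(2.93 ± 0.564) × 10^6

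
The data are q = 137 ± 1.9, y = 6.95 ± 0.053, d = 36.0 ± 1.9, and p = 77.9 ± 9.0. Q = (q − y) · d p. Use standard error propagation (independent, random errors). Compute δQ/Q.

Let u = q − y = 130. δu = √(δq² + δy²) = √(3.61 + 0.00281) = 1.90, so δu/u = 0.0146.
Q is then a monomial in u, d, p:
δQ/Q = √((δu/u)² + (1·δd/d)² + (1·δp/p)²) = √(0.000214 + 0.00279 + 0.0133) = 0.128

0.128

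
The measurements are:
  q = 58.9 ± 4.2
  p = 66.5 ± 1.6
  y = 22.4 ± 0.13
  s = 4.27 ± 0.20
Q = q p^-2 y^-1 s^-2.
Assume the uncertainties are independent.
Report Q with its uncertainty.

(3.26 ± 0.415) × 10^-5

Since Q is a product/quotient, work with relative uncertainties:
  (1·δq/q)² = (1×0.0713)² = 0.00508;  (-2·δp/p)² = (-2×0.0241)² = 0.00232;  (-1·δy/y)² = (-1×0.00580)² = 3.37e-05;  (-2·δs/s)² = (-2×0.0468)² = 0.00878
δQ/Q = √(0.0162) = 0.127
Q = 3.26e-05, so δQ = 0.127 × 3.26e-05 = 4.15e-06.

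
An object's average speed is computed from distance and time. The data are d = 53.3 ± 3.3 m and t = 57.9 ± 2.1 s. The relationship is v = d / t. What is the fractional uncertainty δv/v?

0.0718

Relative error in a monomial: (δv/v)² = Σ (nᵢ · δxᵢ/xᵢ)².
  (1·δd/d)² = (1×0.0619)² = 0.00383;  (-1·δt/t)² = (-1×0.0363)² = 0.00132
δv/v = √(0.00515) = 0.0718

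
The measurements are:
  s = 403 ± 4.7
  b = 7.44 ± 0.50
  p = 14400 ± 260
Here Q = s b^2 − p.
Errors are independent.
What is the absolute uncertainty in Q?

Let w = s·b^2 = 22300. δw/w = √((1·δs/s)² + (2·δb/b)²) = √(0.000136 + 0.0181) = 0.135, so δw = 3010.
Q = w − p: δQ = √(δw² + δp²) = √(9.06e+06 + 67600) = 3020

3020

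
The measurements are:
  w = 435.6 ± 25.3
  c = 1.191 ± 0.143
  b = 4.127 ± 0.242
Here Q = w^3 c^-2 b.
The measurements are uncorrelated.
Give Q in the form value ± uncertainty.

For a monomial Q ∝ w^3, c^-2, b, fractional errors add in quadrature:
  (3·δw/w)² = (3×0.0581)² = 0.0304;  (-2·δc/c)² = (-2×0.120)² = 0.0577;  (1·δb/b)² = (1×0.0586)² = 0.00344
δQ/Q = √(0.0915) = 0.302
Q = 2.405e+08, so δQ = 0.302 × 2.405e+08 = 7.27e+07.

(2.405 ± 0.727) × 10^8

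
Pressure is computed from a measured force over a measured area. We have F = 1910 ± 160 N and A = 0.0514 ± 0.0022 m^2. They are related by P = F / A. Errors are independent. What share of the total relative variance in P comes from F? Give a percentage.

79.3%

(δP/P)² = (1·δF/F)² + (-1·δA/A)²
  F term: (1×0.0838)² = 0.00702
  A term: (-1×0.0428)² = 0.00183
Total = 0.00885. Share from F = 0.00702/0.00885 = 0.793.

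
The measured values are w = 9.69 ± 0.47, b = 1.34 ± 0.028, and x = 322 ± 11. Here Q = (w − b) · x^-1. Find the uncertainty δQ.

0.00171

Let u = w − b = 8.35. δu = √(δw² + δb²) = √(0.221 + 0.000784) = 0.471, so δu/u = 0.0564.
Q is then a monomial in u, x:
δQ/Q = √((δu/u)² + (-1·δx/x)²) = √(0.00318 + 0.00117) = 0.0659
Q = 0.0259, so δQ = 0.0659 × 0.0259 = 0.00171.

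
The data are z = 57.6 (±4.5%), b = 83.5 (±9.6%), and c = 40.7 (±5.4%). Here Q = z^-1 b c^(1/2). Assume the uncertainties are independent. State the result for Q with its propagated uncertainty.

9.25 ± 1.01

For a monomial Q ∝ z^-1, b, c^(1/2), fractional errors add in quadrature:
  (-1·δz/z)² = (-1×0.0450)² = 0.00202;  (1·δb/b)² = (1×0.0960)² = 0.00922;  (½·δc/c)² = (0.5×0.0540)² = 0.000729
δQ/Q = √(0.0120) = 0.109
Q = 9.25, so δQ = 0.109 × 9.25 = 1.01.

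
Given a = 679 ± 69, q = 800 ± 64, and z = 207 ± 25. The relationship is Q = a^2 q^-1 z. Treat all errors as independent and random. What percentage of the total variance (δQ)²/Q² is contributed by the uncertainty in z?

(δQ/Q)² = (2·δa/a)² + (-1·δq/q)² + (1·δz/z)²
  a term: (2×0.102)² = 0.0413
  q term: (-1×0.0800)² = 0.00640
  z term: (1×0.121)² = 0.0146
Total = 0.0623. Share from z = 0.0146/0.0623 = 0.234.

23.4%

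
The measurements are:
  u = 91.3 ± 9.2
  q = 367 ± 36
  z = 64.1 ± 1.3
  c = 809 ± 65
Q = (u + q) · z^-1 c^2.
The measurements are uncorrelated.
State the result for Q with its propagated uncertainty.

Let w = u + q = 458. δw = √(δu² + δq²) = √(84.6 + 1300) = 37.2, so δw/w = 0.0811.
Q is then a monomial in w, z, c:
δQ/Q = √((δw/w)² + (-1·δz/z)² + (2·δc/c)²) = √(0.00657 + 0.000411 + 0.0258) = 0.181
Q = 4.68e+06, so δQ = 0.181 × 4.68e+06 = 8.48e+05.

(4.68 ± 0.848) × 10^6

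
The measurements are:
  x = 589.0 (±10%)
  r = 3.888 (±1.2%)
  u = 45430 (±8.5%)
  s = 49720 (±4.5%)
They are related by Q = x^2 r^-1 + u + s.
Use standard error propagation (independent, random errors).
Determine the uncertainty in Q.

Let p = x^2·r^-1 = 89230. δp/p = √((2·δx/x)² + (-1·δr/r)²) = √(0.0400 + 0.000144) = 0.200, so δp = 17900.
Q = p + u + s: δQ = √(δp² + δu² + δs²) = √(3.2e+08 + 1.49e+07 + 5.01e+06) = 18400

18400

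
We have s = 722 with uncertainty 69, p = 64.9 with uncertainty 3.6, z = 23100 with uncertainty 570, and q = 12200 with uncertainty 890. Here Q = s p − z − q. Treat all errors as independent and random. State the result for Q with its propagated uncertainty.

11600 ± 5280

Let w = s·p = 46900. δw/w = √((1·δs/s)² + (1·δp/p)²) = √(0.00913 + 0.00308) = 0.110, so δw = 5180.
Q = w − z − q: δQ = √(δw² + δz² + δq²) = √(2.68e+07 + 3.25e+05 + 7.92e+05) = 5280
Q = 11600.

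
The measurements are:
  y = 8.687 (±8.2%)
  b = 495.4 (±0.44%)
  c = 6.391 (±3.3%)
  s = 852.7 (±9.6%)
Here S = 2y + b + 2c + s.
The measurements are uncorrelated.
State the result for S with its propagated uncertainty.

For a sum/difference, combine absolute errors in quadrature:
  (2·δy)² = 2.03;  (δb)² = 4.75;  (2·δc)² = 0.178;  (δs)² = 6700
δS = √(6710) = 81.9
S = 1378.

1378 ± 81.9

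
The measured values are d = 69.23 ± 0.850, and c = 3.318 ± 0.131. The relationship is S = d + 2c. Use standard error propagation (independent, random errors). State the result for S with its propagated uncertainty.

75.87 ± 0.889

Each term contributes (cᵢ δxᵢ)² to (δS)²:
  (δd)² = 0.722;  (2·δc)² = 0.0686
δS = √(0.791) = 0.889
S = 75.87.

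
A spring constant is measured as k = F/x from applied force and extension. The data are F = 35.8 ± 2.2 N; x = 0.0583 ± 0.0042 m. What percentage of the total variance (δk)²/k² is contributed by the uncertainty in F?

(δk/k)² = (1·δF/F)² + (-1·δx/x)²
  F term: (1×0.0615)² = 0.00378
  x term: (-1×0.0720)² = 0.00519
Total = 0.00897. Share from F = 0.00378/0.00897 = 0.421.

42.1%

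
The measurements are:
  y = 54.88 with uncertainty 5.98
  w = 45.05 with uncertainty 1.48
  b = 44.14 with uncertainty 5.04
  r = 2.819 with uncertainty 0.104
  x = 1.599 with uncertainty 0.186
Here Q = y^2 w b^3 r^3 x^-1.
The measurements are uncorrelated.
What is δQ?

7.16e+10

Products/powers → add relative errors in quadrature, weighted by exponent:
  (2·δy/y)² = (2×0.109)² = 0.0475;  (1·δw/w)² = (1×0.0329)² = 0.00108;  (3·δb/b)² = (3×0.114)² = 0.117;  (3·δr/r)² = (3×0.0369)² = 0.0122;  (-1·δx/x)² = (-1×0.116)² = 0.0135
δQ/Q = √(0.192) = 0.438
Q = 1.635e+11, so δQ = 0.438 × 1.635e+11 = 7.16e+10.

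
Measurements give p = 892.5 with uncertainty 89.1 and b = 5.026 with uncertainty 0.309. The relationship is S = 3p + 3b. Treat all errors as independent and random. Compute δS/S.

Each term contributes (cᵢ δxᵢ)² to (δS)²:
  (3·δp)² = 71400;  (3·δb)² = 0.859
δS = √(71500) = 267
S = 2693, so δS/S = 267/2693 = 0.0993.

0.0993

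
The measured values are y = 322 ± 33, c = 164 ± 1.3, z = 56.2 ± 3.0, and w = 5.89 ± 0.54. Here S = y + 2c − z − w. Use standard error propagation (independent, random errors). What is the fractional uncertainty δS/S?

0.0565

S is a linear combination, so absolute uncertainties add in quadrature:
  (δy)² = 1090;  (2·δc)² = 6.76;  (δz)² = 9.00;  (δw)² = 0.292
δS = √(1110) = 33.2
S = 588, so δS/S = 33.2/588 = 0.0565.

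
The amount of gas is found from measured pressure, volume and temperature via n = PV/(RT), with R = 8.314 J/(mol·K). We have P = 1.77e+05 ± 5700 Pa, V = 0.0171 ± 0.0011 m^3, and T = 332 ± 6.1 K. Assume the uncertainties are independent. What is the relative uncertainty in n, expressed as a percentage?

Since n is a product/quotient, work with relative uncertainties:
  (1·δP/P)² = (1×0.0322)² = 0.00104;  (1·δV/V)² = (1×0.0643)² = 0.00414;  (-1·δT/T)² = (-1×0.0184)² = 0.000338
δn/n = √(0.00551) = 0.0742

7.42%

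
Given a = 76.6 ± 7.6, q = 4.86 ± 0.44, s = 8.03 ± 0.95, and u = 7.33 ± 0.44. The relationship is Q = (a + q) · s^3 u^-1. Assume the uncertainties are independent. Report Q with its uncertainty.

5750 ± 2140

Let w = a + q = 81.5. δw = √(δa² + δq²) = √(57.8 + 0.194) = 7.61, so δw/w = 0.0935.
Q is then a monomial in w, s, u:
δQ/Q = √((δw/w)² + (3·δs/s)² + (-1·δu/u)²) = √(0.00873 + 0.126 + 0.00360) = 0.372
Q = 5750, so δQ = 0.372 × 5750 = 2140.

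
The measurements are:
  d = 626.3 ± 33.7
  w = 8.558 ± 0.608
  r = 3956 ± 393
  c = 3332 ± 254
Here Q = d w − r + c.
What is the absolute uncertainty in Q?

669

Let p = d·w = 5360. δp/p = √((1·δd/d)² + (1·δw/w)²) = √(0.00290 + 0.00505) = 0.0891, so δp = 478.
Q = p − r + c: δQ = √(δp² + δr² + δc²) = √(2.28e+05 + 1.54e+05 + 64500) = 669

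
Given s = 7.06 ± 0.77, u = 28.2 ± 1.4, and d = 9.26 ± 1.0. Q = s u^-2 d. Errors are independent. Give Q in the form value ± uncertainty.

Since Q is a product/quotient, work with relative uncertainties:
  (1·δs/s)² = (1×0.109)² = 0.0119;  (-2·δu/u)² = (-2×0.0496)² = 0.00986;  (1·δd/d)² = (1×0.108)² = 0.0117
δQ/Q = √(0.0334) = 0.183
Q = 0.0822, so δQ = 0.183 × 0.0822 = 0.0150.

0.0822 ± 0.0150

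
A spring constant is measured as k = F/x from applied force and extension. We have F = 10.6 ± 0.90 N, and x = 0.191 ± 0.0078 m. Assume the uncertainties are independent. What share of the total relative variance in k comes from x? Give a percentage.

(δk/k)² = (1·δF/F)² + (-1·δx/x)²
  F term: (1×0.0849)² = 0.00721
  x term: (-1×0.0408)² = 0.00167
Total = 0.00888. Share from x = 0.00167/0.00888 = 0.188.

18.8%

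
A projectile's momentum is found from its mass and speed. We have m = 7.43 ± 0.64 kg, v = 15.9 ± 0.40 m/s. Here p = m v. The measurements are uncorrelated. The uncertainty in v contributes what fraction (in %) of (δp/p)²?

(δp/p)² = (1·δm/m)² + (1·δv/v)²
  m term: (1×0.0861)² = 0.00742
  v term: (1×0.0252)² = 0.000633
Total = 0.00805. Share from v = 0.000633/0.00805 = 0.0786.

7.86%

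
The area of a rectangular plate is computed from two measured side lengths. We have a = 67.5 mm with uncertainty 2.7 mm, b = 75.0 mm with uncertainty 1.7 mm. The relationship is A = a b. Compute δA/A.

0.0460

Products/powers → add relative errors in quadrature, weighted by exponent:
  (1·δa/a)² = (1×0.0400)² = 0.00160;  (1·δb/b)² = (1×0.0227)² = 0.000514
δA/A = √(0.00211) = 0.0460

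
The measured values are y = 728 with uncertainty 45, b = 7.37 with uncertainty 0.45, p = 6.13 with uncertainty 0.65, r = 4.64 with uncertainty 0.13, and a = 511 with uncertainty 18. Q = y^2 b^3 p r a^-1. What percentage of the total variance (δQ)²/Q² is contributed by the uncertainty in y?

(δQ/Q)² = (2·δy/y)² + (3·δb/b)² + (1·δp/p)² + (1·δr/r)² + (-1·δa/a)²
  y term: (2×0.0618)² = 0.0153
  b term: (3×0.0611)² = 0.0336
  p term: (1×0.106)² = 0.0112
  r term: (1×0.0280)² = 0.000785
  a term: (-1×0.0352)² = 0.00124
Total = 0.0621. Share from y = 0.0153/0.0621 = 0.246.

24.6%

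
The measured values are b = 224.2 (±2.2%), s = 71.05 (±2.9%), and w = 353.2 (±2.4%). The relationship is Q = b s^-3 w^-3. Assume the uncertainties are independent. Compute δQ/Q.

0.115

Products/powers → add relative errors in quadrature, weighted by exponent:
  (1·δb/b)² = (1×0.0220)² = 0.000484;  (-3·δs/s)² = (-3×0.0290)² = 0.00757;  (-3·δw/w)² = (-3×0.0240)² = 0.00518
δQ/Q = √(0.0132) = 0.115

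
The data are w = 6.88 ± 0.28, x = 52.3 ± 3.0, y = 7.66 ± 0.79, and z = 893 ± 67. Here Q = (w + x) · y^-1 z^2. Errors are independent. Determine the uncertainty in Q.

Let u = w + x = 59.2. δu = √(δw² + δx²) = √(0.0784 + 9.00) = 3.01, so δu/u = 0.0509.
Q is then a monomial in u, y, z:
δQ/Q = √((δu/u)² + (-1·δy/y)² + (2·δz/z)²) = √(0.00259 + 0.0106 + 0.0225) = 0.189
Q = 6.16e+06, so δQ = 0.189 × 6.16e+06 = 1.16e+06.

1.16e+06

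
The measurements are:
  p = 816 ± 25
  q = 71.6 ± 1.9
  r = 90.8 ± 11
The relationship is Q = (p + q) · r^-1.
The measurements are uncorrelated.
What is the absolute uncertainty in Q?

Let u = p + q = 888. δu = √(δp² + δq²) = √(625 + 3.61) = 25.1, so δu/u = 0.0282.
Q is then a monomial in u, r:
δQ/Q = √((δu/u)² + (-1·δr/r)²) = √(0.000798 + 0.0147) = 0.124
Q = 9.78, so δQ = 0.124 × 9.78 = 1.22.

1.22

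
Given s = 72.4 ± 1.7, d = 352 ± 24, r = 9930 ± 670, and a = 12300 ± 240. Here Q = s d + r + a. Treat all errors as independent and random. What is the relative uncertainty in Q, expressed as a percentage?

Let p = s·d = 25500. δp/p = √((1·δs/s)² + (1·δd/d)²) = √(0.000551 + 0.00465) = 0.0721, so δp = 1840.
Q = p + r + a: δQ = √(δp² + δr² + δa²) = √(3.38e+06 + 4.49e+05 + 57600) = 1970
Q = 47700, so δQ/Q = 1970/47700 = 0.0413.

4.13%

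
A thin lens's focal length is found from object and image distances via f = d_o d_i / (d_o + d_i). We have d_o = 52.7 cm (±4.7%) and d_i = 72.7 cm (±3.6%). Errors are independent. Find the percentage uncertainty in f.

3.12%

∂f/∂d_o = (d_i/(d_o+d_i))² = 0.336;  ∂f/∂d_i = (d_o/(d_o+d_i))² = 0.177
δf = √((∂f/∂d_o · δd_o)² + (∂f/∂d_i · δd_i)²) = √(0.693 + 0.214) = 0.952 cm
f = 30.6 cm, so δf/f = 0.952/30.6 = 0.0312.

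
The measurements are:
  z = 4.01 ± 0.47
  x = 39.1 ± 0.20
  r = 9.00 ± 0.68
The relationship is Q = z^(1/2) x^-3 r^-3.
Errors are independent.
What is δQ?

Relative error in a monomial: (δQ/Q)² = Σ (nᵢ · δxᵢ/xᵢ)².
  (½·δz/z)² = (0.5×0.117)² = 0.00343;  (-3·δx/x)² = (-3×0.00512)² = 0.000235;  (-3·δr/r)² = (-3×0.0756)² = 0.0514
δQ/Q = √(0.0550) = 0.235
Q = 4.6e-08, so δQ = 0.235 × 4.6e-08 = 1.08e-08.

1.08e-08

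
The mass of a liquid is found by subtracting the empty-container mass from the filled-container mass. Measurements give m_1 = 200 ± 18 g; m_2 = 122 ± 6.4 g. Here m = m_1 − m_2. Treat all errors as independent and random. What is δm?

19.1 g

Each term contributes (cᵢ δxᵢ)² to (δm)²:
  (δm_1)² = 324;  (δm_2)² = 41.0
δm = √(365) = 19.1 g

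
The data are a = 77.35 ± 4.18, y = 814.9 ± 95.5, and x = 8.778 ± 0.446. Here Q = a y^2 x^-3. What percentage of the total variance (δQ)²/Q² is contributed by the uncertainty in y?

67.7%

(δQ/Q)² = (1·δa/a)² + (2·δy/y)² + (-3·δx/x)²
  a term: (1×0.0540)² = 0.00292
  y term: (2×0.117)² = 0.0549
  x term: (-3×0.0508)² = 0.0232
Total = 0.0811. Share from y = 0.0549/0.0811 = 0.677.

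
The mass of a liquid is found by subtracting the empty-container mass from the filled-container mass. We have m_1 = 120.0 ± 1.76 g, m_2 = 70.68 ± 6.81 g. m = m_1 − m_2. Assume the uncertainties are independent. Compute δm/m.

m is a linear combination, so absolute uncertainties add in quadrature:
  (δm_1)² = 3.10;  (δm_2)² = 46.4
δm = √(49.5) = 7.03 g
m = 49.32 g, so δm/m = 7.03/49.32 = 0.143.

0.143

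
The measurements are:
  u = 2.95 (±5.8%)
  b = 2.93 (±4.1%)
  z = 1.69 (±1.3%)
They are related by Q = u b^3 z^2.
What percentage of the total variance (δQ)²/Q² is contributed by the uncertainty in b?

(δQ/Q)² = (1·δu/u)² + (3·δb/b)² + (2·δz/z)²
  u term: (1×0.0580)² = 0.00336
  b term: (3×0.0410)² = 0.0151
  z term: (2×0.0130)² = 0.000676
Total = 0.0192. Share from b = 0.0151/0.0192 = 0.789.

78.9%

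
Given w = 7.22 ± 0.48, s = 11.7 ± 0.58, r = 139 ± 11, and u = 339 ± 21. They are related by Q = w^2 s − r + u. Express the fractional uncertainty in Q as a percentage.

Let p = w^2·s = 610. δp/p = √((2·δw/w)² + (1·δs/s)²) = √(0.0177 + 0.00246) = 0.142, so δp = 86.5.
Q = p − r + u: δQ = √(δp² + δr² + δu²) = √(7490 + 121 + 441) = 89.7
Q = 810, so δQ/Q = 89.7/810 = 0.111.

11.1%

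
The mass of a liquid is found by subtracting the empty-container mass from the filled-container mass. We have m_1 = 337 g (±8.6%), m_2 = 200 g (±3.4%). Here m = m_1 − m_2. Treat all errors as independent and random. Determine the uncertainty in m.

For a sum/difference, combine absolute errors in quadrature:
  (δm_1)² = 840;  (δm_2)² = 46.2
δm = √(886) = 29.8 g

29.8 g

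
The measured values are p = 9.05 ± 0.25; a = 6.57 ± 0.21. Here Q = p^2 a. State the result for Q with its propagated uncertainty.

Each factor contributes (exponent × relative error)² to (δQ/Q)²:
  (2·δp/p)² = (2×0.0276)² = 0.00305;  (1·δa/a)² = (1×0.0320)² = 0.00102
δQ/Q = √(0.00407) = 0.0638
Q = 538, so δQ = 0.0638 × 538 = 34.3.

538 ± 34.3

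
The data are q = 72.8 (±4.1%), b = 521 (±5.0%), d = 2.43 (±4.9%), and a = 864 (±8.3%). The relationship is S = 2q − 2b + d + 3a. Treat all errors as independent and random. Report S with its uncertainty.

Absolute uncertainties add in quadrature for a linear combination:
  (2·δq)² = 35.6;  (2·δb)² = 2710;  (δd)² = 0.0142;  (3·δa)² = 46300
δS = √(49000) = 221
S = 1700.

1700 ± 221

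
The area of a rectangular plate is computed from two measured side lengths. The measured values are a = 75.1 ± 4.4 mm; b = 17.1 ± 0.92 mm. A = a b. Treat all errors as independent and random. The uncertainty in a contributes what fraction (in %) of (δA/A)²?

(δA/A)² = (1·δa/a)² + (1·δb/b)²
  a term: (1×0.0586)² = 0.00343
  b term: (1×0.0538)² = 0.00289
Total = 0.00633. Share from a = 0.00343/0.00633 = 0.543.

54.3%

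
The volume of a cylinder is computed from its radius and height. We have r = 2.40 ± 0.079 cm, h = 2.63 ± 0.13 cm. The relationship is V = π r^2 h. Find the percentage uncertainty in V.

8.23%

For a monomial V ∝ r^2, h, fractional errors add in quadrature:
  (2·δr/r)² = (2×0.0329)² = 0.00433;  (1·δh/h)² = (1×0.0494)² = 0.00244
δV/V = √(0.00678) = 0.0823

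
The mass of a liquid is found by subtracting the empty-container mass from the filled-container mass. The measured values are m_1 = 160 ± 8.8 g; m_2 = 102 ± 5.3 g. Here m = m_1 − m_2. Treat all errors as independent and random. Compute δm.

10.3 g

Sums and differences: (δm)² = Σ (cᵢ δxᵢ)².
  (δm_1)² = 77.4;  (δm_2)² = 28.1
δm = √(106) = 10.3 g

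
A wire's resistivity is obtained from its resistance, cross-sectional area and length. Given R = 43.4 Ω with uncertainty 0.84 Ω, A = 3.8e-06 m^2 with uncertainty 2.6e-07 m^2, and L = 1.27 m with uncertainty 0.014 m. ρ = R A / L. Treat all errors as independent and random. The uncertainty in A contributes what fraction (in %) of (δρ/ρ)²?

(δρ/ρ)² = (1·δR/R)² + (1·δA/A)² + (-1·δL/L)²
  R term: (1×0.0194)² = 0.000375
  A term: (1×0.0684)² = 0.00468
  L term: (-1×0.0110)² = 0.000122
Total = 0.00518. Share from A = 0.00468/0.00518 = 0.904.

90.4%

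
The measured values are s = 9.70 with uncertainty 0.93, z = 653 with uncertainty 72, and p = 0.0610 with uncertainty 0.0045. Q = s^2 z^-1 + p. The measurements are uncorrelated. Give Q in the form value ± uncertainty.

Let w = s^2·z^-1 = 0.144. δw/w = √((2·δs/s)² + (-1·δz/z)²) = √(0.0368 + 0.0122) = 0.221, so δw = 0.0319.
Q = w + p: δQ = √(δw² + δp²) = √(0.00102 + 2.02e-05) = 0.0322
Q = 0.205.

0.205 ± 0.0322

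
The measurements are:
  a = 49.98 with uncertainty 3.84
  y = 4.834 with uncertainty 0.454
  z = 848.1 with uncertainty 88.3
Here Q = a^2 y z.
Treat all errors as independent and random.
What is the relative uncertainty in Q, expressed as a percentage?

Each factor contributes (exponent × relative error)² to (δQ/Q)²:
  (2·δa/a)² = (2×0.0768)² = 0.0236;  (1·δy/y)² = (1×0.0939)² = 0.00882;  (1·δz/z)² = (1×0.104)² = 0.0108
δQ/Q = √(0.0433) = 0.208

20.8%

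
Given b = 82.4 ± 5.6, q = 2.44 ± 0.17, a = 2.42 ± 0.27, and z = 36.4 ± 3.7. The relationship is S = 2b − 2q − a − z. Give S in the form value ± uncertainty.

S is a linear combination, so absolute uncertainties add in quadrature:
  (2·δb)² = 125;  (2·δq)² = 0.116;  (δa)² = 0.0729;  (δz)² = 13.7
δS = √(139) = 11.8
S = 121.

121 ± 11.8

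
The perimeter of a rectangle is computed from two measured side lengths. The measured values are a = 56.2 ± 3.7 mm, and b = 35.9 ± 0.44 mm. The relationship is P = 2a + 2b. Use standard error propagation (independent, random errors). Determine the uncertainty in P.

7.45 mm

Absolute uncertainties add in quadrature for a linear combination:
  (2·δa)² = 54.8;  (2·δb)² = 0.774
δP = √(55.5) = 7.45 mm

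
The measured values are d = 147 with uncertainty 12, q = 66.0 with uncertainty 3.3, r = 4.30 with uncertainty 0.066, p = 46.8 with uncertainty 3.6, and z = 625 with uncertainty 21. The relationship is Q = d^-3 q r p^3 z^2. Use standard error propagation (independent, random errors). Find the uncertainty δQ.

Relative error in a monomial: (δQ/Q)² = Σ (nᵢ · δxᵢ/xᵢ)².
  (-3·δd/d)² = (-3×0.0816)² = 0.0600;  (1·δq/q)² = (1×0.0500)² = 0.00250;  (1·δr/r)² = (1×0.0153)² = 0.000236;  (3·δp/p)² = (3×0.0769)² = 0.0533;  (2·δz/z)² = (2×0.0336)² = 0.00452
δQ/Q = √(0.120) = 0.347
Q = 3.58e+06, so δQ = 0.347 × 3.58e+06 = 1.24e+06.

1.24e+06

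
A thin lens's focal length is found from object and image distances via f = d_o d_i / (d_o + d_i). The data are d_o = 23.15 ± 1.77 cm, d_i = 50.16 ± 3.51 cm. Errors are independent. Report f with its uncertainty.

15.84 ± 0.900 cm

∂f/∂d_o = (d_i/(d_o+d_i))² = 0.468;  ∂f/∂d_i = (d_o/(d_o+d_i))² = 0.0997
δf = √((∂f/∂d_o · δd_o)² + (∂f/∂d_i · δd_i)²) = √(0.687 + 0.123) = 0.900 cm
f = 15.84 cm.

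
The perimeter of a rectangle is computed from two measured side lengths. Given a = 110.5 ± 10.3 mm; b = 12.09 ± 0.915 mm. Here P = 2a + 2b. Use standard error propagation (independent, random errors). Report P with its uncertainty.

245.2 ± 20.7 mm

For a sum/difference, combine absolute errors in quadrature:
  (2·δa)² = 424;  (2·δb)² = 3.35
δP = √(428) = 20.7 mm
P = 245.2 mm.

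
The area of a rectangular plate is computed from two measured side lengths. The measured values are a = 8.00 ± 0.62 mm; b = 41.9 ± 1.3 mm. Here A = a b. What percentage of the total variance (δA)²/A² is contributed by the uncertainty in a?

(δA/A)² = (1·δa/a)² + (1·δb/b)²
  a term: (1×0.0775)² = 0.00601
  b term: (1×0.0310)² = 0.000963
Total = 0.00697. Share from a = 0.00601/0.00697 = 0.862.

86.2%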